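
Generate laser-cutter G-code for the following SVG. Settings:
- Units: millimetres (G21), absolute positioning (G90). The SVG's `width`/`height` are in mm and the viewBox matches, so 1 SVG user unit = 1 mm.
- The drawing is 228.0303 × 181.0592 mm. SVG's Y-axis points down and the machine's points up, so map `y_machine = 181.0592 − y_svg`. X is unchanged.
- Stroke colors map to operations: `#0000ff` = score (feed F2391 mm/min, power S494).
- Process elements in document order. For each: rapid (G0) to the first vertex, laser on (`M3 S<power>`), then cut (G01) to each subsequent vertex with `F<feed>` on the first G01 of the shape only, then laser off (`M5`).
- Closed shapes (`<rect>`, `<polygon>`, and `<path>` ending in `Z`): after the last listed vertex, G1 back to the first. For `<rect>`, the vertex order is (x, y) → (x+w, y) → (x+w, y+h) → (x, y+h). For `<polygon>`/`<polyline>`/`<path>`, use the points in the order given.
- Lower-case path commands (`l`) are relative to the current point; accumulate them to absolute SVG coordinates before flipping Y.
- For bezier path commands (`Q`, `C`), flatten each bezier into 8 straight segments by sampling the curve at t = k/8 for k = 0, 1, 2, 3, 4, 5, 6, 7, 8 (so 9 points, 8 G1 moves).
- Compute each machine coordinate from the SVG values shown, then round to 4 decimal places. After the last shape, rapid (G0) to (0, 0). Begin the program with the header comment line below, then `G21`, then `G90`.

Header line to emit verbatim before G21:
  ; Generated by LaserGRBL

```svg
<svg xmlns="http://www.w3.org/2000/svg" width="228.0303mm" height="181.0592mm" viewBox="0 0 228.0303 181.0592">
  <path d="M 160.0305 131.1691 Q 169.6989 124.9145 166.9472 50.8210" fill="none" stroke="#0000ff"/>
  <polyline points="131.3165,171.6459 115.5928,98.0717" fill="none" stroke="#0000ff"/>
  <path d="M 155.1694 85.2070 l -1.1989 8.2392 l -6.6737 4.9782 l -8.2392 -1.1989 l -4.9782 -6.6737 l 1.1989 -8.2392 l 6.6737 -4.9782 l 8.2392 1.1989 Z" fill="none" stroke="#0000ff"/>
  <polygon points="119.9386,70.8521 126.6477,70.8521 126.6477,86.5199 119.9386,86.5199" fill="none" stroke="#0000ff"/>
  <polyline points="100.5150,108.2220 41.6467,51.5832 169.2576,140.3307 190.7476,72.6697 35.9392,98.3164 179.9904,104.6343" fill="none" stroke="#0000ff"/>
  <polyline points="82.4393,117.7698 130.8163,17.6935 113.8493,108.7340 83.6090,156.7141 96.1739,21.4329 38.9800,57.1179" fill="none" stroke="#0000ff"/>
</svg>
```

; Generated by LaserGRBL
G21
G90
G0 X160.0305 Y49.8901
M3 S494
G01 X162.2535 Y52.5137 F2391
G01 X164.0884 Y57.2573
G01 X165.5352 Y64.1209
G01 X166.5939 Y73.1044
G01 X167.2644 Y84.2079
G01 X167.5468 Y97.4314
G01 X167.4411 Y112.7748
G01 X166.9472 Y130.2382
M5
G0 X131.3165 Y9.4133
M3 S494
G01 X115.5928 Y82.9875 F2391
M5
G0 X155.1694 Y95.8522
M3 S494
G01 X153.9705 Y87.6130 F2391
G01 X147.2968 Y82.6348
G01 X139.0576 Y83.8337
G01 X134.0794 Y90.5074
G01 X135.2783 Y98.7466
G01 X141.9520 Y103.7248
G01 X150.1912 Y102.5259
G01 X155.1694 Y95.8522
M5
G0 X119.9386 Y110.2071
M3 S494
G01 X126.6477 Y110.2071 F2391
G01 X126.6477 Y94.5393
G01 X119.9386 Y94.5393
G01 X119.9386 Y110.2071
M5
G0 X100.5150 Y72.8372
M3 S494
G01 X41.6467 Y129.4760 F2391
G01 X169.2576 Y40.7285
G01 X190.7476 Y108.3895
G01 X35.9392 Y82.7428
G01 X179.9904 Y76.4249
M5
G0 X82.4393 Y63.2894
M3 S494
G01 X130.8163 Y163.3657 F2391
G01 X113.8493 Y72.3252
G01 X83.6090 Y24.3451
G01 X96.1739 Y159.6263
G01 X38.9800 Y123.9413
M5
G0 X0.0000 Y0.0000

1 u = 1 mm; y_m = 181.0592 − y.

[1] `<path>` quadratic bezier, #0000ff→score S494 F2391: (160.0305,49.8901) → (162.2535,52.5137) → (164.0884,57.2573) → (165.5352,64.1209) → (166.5939,73.1044) → (167.2644,84.2079) → (167.5468,97.4314) → (167.4411,112.7748) → (166.9472,130.2382)

[2] `<polyline>` line segment, #0000ff→score S494 F2391: (131.3165,9.4133) → (115.5928,82.9875)

[3] `<path>` regular polygon, #0000ff→score S494 F2391: (155.1694,95.8522) → (153.9705,87.6130) → (147.2968,82.6348) → (139.0576,83.8337) → (134.0794,90.5074) → (135.2783,98.7466) → (141.9520,103.7248) → (150.1912,102.5259) → (155.1694,95.8522) (closed)

[4] `<polygon>` rectangle, #0000ff→score S494 F2391: (119.9386,110.2071) → (126.6477,110.2071) → (126.6477,94.5393) → (119.9386,94.5393) → (119.9386,110.2071) (closed)

[5] `<polyline>` open polyline, #0000ff→score S494 F2391: (100.5150,72.8372) → (41.6467,129.4760) → (169.2576,40.7285) → (190.7476,108.3895) → (35.9392,82.7428) → (179.9904,76.4249)

[6] `<polyline>` open polyline, #0000ff→score S494 F2391: (82.4393,63.2894) → (130.8163,163.3657) → (113.8493,72.3252) → (83.6090,24.3451) → (96.1739,159.6263) → (38.9800,123.9413)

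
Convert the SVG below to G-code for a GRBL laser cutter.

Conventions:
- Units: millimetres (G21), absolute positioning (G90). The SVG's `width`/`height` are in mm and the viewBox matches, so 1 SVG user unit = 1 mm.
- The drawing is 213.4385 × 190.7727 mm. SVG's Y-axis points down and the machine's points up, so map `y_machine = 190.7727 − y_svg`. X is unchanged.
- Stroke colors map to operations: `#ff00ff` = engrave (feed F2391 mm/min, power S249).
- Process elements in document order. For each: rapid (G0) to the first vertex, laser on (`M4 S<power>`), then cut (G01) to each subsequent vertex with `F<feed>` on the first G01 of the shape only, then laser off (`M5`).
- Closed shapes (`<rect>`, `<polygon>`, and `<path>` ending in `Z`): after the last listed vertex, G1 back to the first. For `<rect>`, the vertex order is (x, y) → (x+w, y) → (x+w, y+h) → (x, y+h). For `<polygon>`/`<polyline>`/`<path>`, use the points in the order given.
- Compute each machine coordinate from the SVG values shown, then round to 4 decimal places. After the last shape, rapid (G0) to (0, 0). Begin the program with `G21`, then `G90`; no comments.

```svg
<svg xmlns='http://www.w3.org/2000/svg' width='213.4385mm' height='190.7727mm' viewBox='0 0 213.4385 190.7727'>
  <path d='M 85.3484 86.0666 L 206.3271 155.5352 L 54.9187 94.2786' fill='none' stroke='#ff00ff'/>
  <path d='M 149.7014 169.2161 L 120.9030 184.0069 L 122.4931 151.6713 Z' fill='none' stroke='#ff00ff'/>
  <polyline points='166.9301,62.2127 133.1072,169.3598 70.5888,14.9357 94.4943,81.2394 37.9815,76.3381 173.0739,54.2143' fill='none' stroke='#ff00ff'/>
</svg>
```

viewBox `0 0 213.4385 190.7727` with mm width/height → 1 unit = 1 mm. Flip: y_m = 190.7727 − y_svg.

**Shape 1** — `<path>` open polyline, stroke `#ff00ff` → engrave (S249, F2391). Machine vertices: (85.3484,104.7061) → (206.3271,35.2375) → (54.9187,96.4941). Open path.

**Shape 2** — `<path>` regular polygon, stroke `#ff00ff` → engrave (S249, F2391). Machine vertices: (149.7014,21.5566) → (120.9030,6.7658) → (122.4931,39.1014) → (149.7014,21.5566). Closed: final G1 returns to the first vertex.

**Shape 3** — `<polyline>` open polyline, stroke `#ff00ff` → engrave (S249, F2391). Machine vertices: (166.9301,128.5600) → (133.1072,21.4129) → (70.5888,175.8370) → (94.4943,109.5333) → (37.9815,114.4346) → (173.0739,136.5584). Open path.

G21
G90
G0 X85.3484 Y104.7061
M4 S249
G01 X206.3271 Y35.2375 F2391
G01 X54.9187 Y96.4941
M5
G0 X149.7014 Y21.5566
M4 S249
G01 X120.9030 Y6.7658 F2391
G01 X122.4931 Y39.1014
G01 X149.7014 Y21.5566
M5
G0 X166.9301 Y128.5600
M4 S249
G01 X133.1072 Y21.4129 F2391
G01 X70.5888 Y175.8370
G01 X94.4943 Y109.5333
G01 X37.9815 Y114.4346
G01 X173.0739 Y136.5584
M5
G0 X0.0000 Y0.0000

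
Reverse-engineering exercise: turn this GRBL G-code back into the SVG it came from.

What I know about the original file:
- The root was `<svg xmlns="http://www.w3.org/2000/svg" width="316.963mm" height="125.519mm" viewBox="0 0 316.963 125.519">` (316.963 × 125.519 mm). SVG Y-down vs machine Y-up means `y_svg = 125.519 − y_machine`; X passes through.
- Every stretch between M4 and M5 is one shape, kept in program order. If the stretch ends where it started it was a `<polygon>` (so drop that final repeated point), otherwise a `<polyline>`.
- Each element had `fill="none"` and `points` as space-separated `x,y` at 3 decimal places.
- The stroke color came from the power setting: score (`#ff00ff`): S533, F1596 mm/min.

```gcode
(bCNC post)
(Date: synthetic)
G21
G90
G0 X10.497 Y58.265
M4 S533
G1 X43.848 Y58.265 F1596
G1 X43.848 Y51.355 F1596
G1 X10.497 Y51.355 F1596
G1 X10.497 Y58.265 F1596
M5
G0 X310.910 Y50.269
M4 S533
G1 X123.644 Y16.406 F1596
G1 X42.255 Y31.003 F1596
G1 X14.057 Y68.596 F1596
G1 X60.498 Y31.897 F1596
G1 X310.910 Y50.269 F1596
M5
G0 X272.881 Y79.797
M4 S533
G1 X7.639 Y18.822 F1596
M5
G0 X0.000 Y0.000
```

y_svg = 125.519 − y_m. Every run uses S533, so all elements get stroke `#ff00ff` (score).

[1] closed run; points: 10.497,67.254 43.848,67.254 43.848,74.164 10.497,74.164

[2] closed run; points: 310.910,75.250 123.644,109.113 42.255,94.516 14.057,56.923 60.498,93.622

[3] open run; points: 272.881,45.722 7.639,106.697

<svg xmlns="http://www.w3.org/2000/svg" width="316.963mm" height="125.519mm" viewBox="0 0 316.963 125.519">
  <polygon points="10.497,67.254 43.848,67.254 43.848,74.164 10.497,74.164" fill="none" stroke="#ff00ff"/>
  <polygon points="310.910,75.250 123.644,109.113 42.255,94.516 14.057,56.923 60.498,93.622" fill="none" stroke="#ff00ff"/>
  <polyline points="272.881,45.722 7.639,106.697" fill="none" stroke="#ff00ff"/>
</svg>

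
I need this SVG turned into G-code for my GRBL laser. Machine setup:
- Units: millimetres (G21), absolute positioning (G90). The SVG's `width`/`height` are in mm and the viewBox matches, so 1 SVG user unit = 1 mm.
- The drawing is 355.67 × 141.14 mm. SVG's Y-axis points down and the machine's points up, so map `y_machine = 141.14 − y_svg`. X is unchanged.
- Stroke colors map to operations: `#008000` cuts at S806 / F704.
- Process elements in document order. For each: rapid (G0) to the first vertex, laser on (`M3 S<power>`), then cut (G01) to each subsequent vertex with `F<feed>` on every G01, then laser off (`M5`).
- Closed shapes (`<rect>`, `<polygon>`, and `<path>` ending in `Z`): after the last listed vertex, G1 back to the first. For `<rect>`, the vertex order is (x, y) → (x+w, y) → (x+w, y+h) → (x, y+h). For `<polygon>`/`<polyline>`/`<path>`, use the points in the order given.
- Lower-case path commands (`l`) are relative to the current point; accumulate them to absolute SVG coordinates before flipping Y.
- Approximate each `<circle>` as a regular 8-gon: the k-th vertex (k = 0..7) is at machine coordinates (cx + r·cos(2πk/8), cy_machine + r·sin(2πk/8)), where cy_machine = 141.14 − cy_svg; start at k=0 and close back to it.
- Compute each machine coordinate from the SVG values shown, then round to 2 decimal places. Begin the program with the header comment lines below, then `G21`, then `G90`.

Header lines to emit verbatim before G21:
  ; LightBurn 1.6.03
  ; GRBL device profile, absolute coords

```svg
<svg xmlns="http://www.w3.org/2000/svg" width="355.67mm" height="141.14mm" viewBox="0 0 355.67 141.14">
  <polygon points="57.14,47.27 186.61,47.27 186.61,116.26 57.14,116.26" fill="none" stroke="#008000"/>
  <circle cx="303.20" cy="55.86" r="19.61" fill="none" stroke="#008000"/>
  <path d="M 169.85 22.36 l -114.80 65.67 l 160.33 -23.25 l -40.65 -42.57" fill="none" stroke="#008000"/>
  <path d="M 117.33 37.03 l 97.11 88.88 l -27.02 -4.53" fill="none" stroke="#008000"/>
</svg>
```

1 u = 1 mm; y_m = 141.14 − y.

[1] `<polygon>` rectangle, #008000→cut S806 F704: (57.14,93.87) → (186.61,93.87) → (186.61,24.88) → (57.14,24.88) → (57.14,93.87) (closed)

[2] `<circle>` circle, #008000→cut S806 F704: (322.81,85.28) → (317.07,99.15) → (303.20,104.89) → (289.33,99.15) → (283.59,85.28) → (289.33,71.41) → (303.20,65.67) → (317.07,71.41) → (322.81,85.28) (closed)

[3] `<path>` open polyline, #008000→cut S806 F704: (169.85,118.78) → (55.05,53.11) → (215.38,76.36) → (174.73,118.93)

[4] `<path>` open polyline, #008000→cut S806 F704: (117.33,104.11) → (214.44,15.23) → (187.42,19.76)

; LightBurn 1.6.03
; GRBL device profile, absolute coords
G21
G90
G0 X57.14 Y93.87
M3 S806
G01 X186.61 Y93.87 F704
G01 X186.61 Y24.88 F704
G01 X57.14 Y24.88 F704
G01 X57.14 Y93.87 F704
M5
G0 X322.81 Y85.28
M3 S806
G01 X317.07 Y99.15 F704
G01 X303.20 Y104.89 F704
G01 X289.33 Y99.15 F704
G01 X283.59 Y85.28 F704
G01 X289.33 Y71.41 F704
G01 X303.20 Y65.67 F704
G01 X317.07 Y71.41 F704
G01 X322.81 Y85.28 F704
M5
G0 X169.85 Y118.78
M3 S806
G01 X55.05 Y53.11 F704
G01 X215.38 Y76.36 F704
G01 X174.73 Y118.93 F704
M5
G0 X117.33 Y104.11
M3 S806
G01 X214.44 Y15.23 F704
G01 X187.42 Y19.76 F704
M5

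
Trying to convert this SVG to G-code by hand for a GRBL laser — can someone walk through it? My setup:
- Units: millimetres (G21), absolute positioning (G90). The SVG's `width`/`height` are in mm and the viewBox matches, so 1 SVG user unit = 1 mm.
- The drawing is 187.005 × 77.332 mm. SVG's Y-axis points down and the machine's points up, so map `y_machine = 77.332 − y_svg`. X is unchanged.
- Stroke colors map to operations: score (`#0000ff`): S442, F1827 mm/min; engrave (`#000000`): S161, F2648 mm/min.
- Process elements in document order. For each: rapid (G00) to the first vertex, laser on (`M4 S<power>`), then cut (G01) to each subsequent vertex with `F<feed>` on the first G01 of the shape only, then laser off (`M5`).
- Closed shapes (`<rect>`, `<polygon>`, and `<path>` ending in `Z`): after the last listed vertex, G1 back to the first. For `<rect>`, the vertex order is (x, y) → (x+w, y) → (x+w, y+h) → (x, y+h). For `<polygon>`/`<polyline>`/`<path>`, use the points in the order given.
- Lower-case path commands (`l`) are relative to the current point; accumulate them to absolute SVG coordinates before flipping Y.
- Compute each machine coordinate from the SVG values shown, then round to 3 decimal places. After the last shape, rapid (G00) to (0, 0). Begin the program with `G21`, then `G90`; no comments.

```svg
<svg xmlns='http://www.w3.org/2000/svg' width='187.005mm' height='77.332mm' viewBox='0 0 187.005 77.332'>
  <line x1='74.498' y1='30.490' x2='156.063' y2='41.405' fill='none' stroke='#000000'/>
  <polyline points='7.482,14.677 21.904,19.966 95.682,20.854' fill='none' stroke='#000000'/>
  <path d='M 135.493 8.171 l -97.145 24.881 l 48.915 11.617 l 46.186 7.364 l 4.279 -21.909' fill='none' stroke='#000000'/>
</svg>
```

G21
G90
G00 X74.498 Y46.842
M4 S161
G01 X156.063 Y35.927 F2648
M5
G00 X7.482 Y62.655
M4 S161
G01 X21.904 Y57.366 F2648
G01 X95.682 Y56.478
M5
G00 X135.493 Y69.161
M4 S161
G01 X38.348 Y44.280 F2648
G01 X87.263 Y32.663
G01 X133.449 Y25.299
G01 X137.728 Y47.208
M5
G00 X0.000 Y0.000

Since the viewBox matches the mm dimensions, user units are millimetres directly. The only transform is the Y-flip y_m = 77.332 − y_svg.

Shape 1 is a line segment drawn with `<line>`. Its stroke #000000 means engrave at S161, F2648. After flipping Y the toolpath is (74.498,46.842) → (156.063,35.927).

Shape 2 is a open polyline drawn with `<polyline>`. Its stroke #000000 means engrave at S161, F2648. After flipping Y the toolpath is (7.482,62.655) → (21.904,57.366) → (95.682,56.478).

Shape 3 is a open polyline drawn with `<path>`. Its stroke #000000 means engrave at S161, F2648. After flipping Y the toolpath is (135.493,69.161) → (38.348,44.280) → (87.263,32.663) → (133.449,25.299) → (137.728,47.208).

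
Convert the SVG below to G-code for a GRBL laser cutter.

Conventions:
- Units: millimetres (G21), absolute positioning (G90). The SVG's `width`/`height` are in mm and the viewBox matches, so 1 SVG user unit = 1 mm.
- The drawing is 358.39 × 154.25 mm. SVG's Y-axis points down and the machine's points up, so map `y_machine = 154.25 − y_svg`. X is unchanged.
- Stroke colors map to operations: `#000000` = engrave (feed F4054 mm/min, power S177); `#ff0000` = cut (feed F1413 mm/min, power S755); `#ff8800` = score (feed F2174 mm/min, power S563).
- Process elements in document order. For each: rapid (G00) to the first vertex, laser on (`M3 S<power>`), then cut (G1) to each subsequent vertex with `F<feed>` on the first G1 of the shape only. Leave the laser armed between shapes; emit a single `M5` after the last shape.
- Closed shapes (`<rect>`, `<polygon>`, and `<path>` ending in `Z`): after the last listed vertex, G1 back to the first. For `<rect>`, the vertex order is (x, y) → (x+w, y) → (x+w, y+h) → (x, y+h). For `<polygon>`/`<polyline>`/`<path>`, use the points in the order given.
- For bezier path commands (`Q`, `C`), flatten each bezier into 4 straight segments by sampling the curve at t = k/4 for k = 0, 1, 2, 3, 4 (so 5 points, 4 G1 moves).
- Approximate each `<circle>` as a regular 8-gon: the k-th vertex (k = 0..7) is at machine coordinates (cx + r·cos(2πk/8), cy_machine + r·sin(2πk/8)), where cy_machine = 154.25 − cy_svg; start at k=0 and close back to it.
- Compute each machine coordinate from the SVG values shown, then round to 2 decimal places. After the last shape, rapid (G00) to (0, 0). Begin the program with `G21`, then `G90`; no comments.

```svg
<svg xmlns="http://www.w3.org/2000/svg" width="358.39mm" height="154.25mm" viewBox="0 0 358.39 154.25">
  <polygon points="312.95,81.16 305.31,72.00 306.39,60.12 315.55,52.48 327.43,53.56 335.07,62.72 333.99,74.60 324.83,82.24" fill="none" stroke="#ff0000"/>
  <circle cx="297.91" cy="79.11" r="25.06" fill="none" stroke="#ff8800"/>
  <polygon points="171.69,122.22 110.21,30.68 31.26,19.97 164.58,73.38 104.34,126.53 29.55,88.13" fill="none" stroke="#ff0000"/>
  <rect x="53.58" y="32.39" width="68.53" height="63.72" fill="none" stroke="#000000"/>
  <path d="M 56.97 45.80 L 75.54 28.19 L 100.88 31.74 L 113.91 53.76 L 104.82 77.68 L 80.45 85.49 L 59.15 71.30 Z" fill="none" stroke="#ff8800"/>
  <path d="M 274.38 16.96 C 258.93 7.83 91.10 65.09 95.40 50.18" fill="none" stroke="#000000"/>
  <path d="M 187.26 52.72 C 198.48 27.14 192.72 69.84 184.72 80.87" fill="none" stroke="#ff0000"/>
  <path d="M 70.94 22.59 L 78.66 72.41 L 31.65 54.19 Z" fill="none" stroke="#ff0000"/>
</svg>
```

G21
G90
G00 X312.95 Y73.09
M3 S755
G1 X305.31 Y82.25 F1413
G1 X306.39 Y94.13
G1 X315.55 Y101.77
G1 X327.43 Y100.69
G1 X335.07 Y91.53
G1 X333.99 Y79.65
G1 X324.83 Y72.01
G1 X312.95 Y73.09
G00 X322.97 Y75.14
M3 S563
G1 X315.63 Y92.86 F2174
G1 X297.91 Y100.20
G1 X280.19 Y92.86
G1 X272.85 Y75.14
G1 X280.19 Y57.42
G1 X297.91 Y50.08
G1 X315.63 Y57.42
G1 X322.97 Y75.14
G00 X171.69 Y32.03
M3 S755
G1 X110.21 Y123.57 F1413
G1 X31.26 Y134.28
G1 X164.58 Y80.87
G1 X104.34 Y27.72
G1 X29.55 Y66.12
G1 X171.69 Y32.03
G00 X53.58 Y121.86
M3 S177
G1 X122.11 Y121.86 F4054
G1 X122.11 Y58.14
G1 X53.58 Y58.14
G1 X53.58 Y121.86
G00 X56.97 Y108.45
M3 S563
G1 X75.54 Y126.06 F2174
G1 X100.88 Y122.51
G1 X113.91 Y100.49
G1 X104.82 Y76.57
G1 X80.45 Y68.76
G1 X59.15 Y82.95
G1 X56.97 Y108.45
G00 X274.38 Y137.29
M3 S177
G1 X239.29 Y133.85 F4054
G1 X177.48 Y118.51
G1 X119.38 Y104.25
G1 X95.40 Y104.07
G00 X187.26 Y101.53
M3 S755
G1 X192.72 Y109.47 F1413
G1 X193.20 Y101.18
G1 X190.07 Y86.03
G1 X184.72 Y73.38
G00 X70.94 Y131.66
M3 S755
G1 X78.66 Y81.84 F1413
G1 X31.65 Y100.06
G1 X70.94 Y131.66
M5
G00 X0.00 Y0.00

1 u = 1 mm; y_m = 154.25 − y.

[1] `<polygon>` regular polygon, #ff0000→cut S755 F1413: (312.95,73.09) → (305.31,82.25) → (306.39,94.13) → (315.55,101.77) → (327.43,100.69) → (335.07,91.53) → (333.99,79.65) → (324.83,72.01) → (312.95,73.09) (closed)

[2] `<circle>` circle, #ff8800→score S563 F2174: (322.97,75.14) → (315.63,92.86) → (297.91,100.20) → (280.19,92.86) → (272.85,75.14) → (280.19,57.42) → (297.91,50.08) → (315.63,57.42) → (322.97,75.14) (closed)

[3] `<polygon>` closed polygon, #ff0000→cut S755 F1413: (171.69,32.03) → (110.21,123.57) → (31.26,134.28) → (164.58,80.87) → (104.34,27.72) → (29.55,66.12) → (171.69,32.03) (closed)

[4] `<rect>` rectangle, #000000→engrave S177 F4054: (53.58,121.86) → (122.11,121.86) → (122.11,58.14) → (53.58,58.14) → (53.58,121.86) (closed)

[5] `<path>` regular polygon, #ff8800→score S563 F2174: (56.97,108.45) → (75.54,126.06) → (100.88,122.51) → (113.91,100.49) → (104.82,76.57) → (80.45,68.76) → (59.15,82.95) → (56.97,108.45) (closed)

[6] `<path>` cubic bezier, #000000→engrave S177 F4054: (274.38,137.29) → (239.29,133.85) → (177.48,118.51) → (119.38,104.25) → (95.40,104.07)

[7] `<path>` cubic bezier, #ff0000→cut S755 F1413: (187.26,101.53) → (192.72,109.47) → (193.20,101.18) → (190.07,86.03) → (184.72,73.38)

[8] `<path>` regular polygon, #ff0000→cut S755 F1413: (70.94,131.66) → (78.66,81.84) → (31.65,100.06) → (70.94,131.66) (closed)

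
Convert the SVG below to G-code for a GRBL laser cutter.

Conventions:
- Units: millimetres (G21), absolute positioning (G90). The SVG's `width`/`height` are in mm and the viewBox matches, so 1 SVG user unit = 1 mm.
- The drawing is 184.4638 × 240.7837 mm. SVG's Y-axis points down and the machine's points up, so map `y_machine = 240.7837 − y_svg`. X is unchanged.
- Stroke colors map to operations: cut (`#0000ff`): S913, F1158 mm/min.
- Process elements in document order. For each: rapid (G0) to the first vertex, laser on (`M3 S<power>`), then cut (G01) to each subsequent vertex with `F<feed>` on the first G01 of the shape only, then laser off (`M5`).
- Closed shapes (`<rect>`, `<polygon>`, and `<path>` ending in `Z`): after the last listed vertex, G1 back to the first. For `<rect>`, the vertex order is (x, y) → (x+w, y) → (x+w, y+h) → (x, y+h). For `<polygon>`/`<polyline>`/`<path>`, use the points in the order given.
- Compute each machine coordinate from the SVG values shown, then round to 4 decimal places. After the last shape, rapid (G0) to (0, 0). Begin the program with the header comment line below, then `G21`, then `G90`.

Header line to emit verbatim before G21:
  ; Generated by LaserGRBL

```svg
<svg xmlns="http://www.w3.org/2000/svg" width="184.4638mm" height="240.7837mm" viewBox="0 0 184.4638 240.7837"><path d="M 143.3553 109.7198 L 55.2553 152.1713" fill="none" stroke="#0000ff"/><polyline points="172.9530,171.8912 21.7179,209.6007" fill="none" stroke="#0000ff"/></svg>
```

; Generated by LaserGRBL
G21
G90
G0 X143.3553 Y131.0639
M3 S913
G01 X55.2553 Y88.6124 F1158
M5
G0 X172.9530 Y68.8925
M3 S913
G01 X21.7179 Y31.1830 F1158
M5
G0 X0.0000 Y0.0000

Since the viewBox matches the mm dimensions, user units are millimetres directly. The only transform is the Y-flip y_m = 240.7837 − y_svg.

Shape 1 is a line segment drawn with `<path>`. Its stroke #0000ff means cut at S913, F1158. After flipping Y the toolpath is (143.3553,131.0639) → (55.2553,88.6124).

Shape 2 is a line segment drawn with `<polyline>`. Its stroke #0000ff means cut at S913, F1158. After flipping Y the toolpath is (172.9530,68.8925) → (21.7179,31.1830).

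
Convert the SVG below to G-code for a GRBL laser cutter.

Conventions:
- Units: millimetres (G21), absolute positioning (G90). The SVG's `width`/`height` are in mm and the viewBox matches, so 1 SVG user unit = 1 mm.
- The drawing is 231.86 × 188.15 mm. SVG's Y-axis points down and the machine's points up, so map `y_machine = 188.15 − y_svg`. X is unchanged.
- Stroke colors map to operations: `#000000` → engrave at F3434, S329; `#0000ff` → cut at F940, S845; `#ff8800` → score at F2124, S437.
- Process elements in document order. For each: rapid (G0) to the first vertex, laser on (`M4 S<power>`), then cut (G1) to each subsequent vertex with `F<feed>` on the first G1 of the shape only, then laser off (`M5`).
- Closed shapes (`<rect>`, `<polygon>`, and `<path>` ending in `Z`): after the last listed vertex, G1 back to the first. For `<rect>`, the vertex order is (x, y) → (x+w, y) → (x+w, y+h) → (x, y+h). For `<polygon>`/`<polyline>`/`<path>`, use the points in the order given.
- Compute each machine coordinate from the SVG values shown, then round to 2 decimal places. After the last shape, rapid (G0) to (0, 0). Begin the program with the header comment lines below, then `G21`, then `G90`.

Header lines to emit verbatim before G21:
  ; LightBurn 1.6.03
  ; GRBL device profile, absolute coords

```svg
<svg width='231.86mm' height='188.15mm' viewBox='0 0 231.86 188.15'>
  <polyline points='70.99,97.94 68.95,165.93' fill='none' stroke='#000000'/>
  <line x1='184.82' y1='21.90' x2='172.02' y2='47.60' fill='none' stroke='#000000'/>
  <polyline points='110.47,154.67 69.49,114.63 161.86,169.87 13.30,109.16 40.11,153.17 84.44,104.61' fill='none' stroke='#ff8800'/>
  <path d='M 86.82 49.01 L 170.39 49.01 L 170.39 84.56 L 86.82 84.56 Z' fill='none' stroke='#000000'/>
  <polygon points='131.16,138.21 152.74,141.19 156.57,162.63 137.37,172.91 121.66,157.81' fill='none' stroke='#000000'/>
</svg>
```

; LightBurn 1.6.03
; GRBL device profile, absolute coords
G21
G90
G0 X70.99 Y90.21
M4 S329
G1 X68.95 Y22.22 F3434
M5
G0 X184.82 Y166.25
M4 S329
G1 X172.02 Y140.55 F3434
M5
G0 X110.47 Y33.48
M4 S437
G1 X69.49 Y73.52 F2124
G1 X161.86 Y18.28
G1 X13.30 Y78.99
G1 X40.11 Y34.98
G1 X84.44 Y83.54
M5
G0 X86.82 Y139.14
M4 S329
G1 X170.39 Y139.14 F3434
G1 X170.39 Y103.59
G1 X86.82 Y103.59
G1 X86.82 Y139.14
M5
G0 X131.16 Y49.94
M4 S329
G1 X152.74 Y46.96 F3434
G1 X156.57 Y25.52
G1 X137.37 Y15.24
G1 X121.66 Y30.34
G1 X131.16 Y49.94
M5
G0 X0.00 Y0.00

Since the viewBox matches the mm dimensions, user units are millimetres directly. The only transform is the Y-flip y_m = 188.15 − y_svg.

Shape 1 is a line segment drawn with `<polyline>`. Its stroke #000000 means engrave at S329, F3434. After flipping Y the toolpath is (70.99,90.21) → (68.95,22.22).

Shape 2 is a line segment drawn with `<line>`. Its stroke #000000 means engrave at S329, F3434. After flipping Y the toolpath is (184.82,166.25) → (172.02,140.55).

Shape 3 is a open polyline drawn with `<polyline>`. Its stroke #ff8800 means score at S437, F2124. After flipping Y the toolpath is (110.47,33.48) → (69.49,73.52) → (161.86,18.28) → (13.30,78.99) → (40.11,34.98) → (84.44,83.54).

Shape 4 is a rectangle drawn with `<path>`. Its stroke #000000 means engrave at S329, F3434. After flipping Y the toolpath is (86.82,139.14) → (170.39,139.14) → (170.39,103.59) → (86.82,103.59) → (86.82,139.14), returning to the start.

Shape 5 is a regular polygon drawn with `<polygon>`. Its stroke #000000 means engrave at S329, F3434. After flipping Y the toolpath is (131.16,49.94) → (152.74,46.96) → (156.57,25.52) → (137.37,15.24) → (121.66,30.34) → (131.16,49.94), returning to the start.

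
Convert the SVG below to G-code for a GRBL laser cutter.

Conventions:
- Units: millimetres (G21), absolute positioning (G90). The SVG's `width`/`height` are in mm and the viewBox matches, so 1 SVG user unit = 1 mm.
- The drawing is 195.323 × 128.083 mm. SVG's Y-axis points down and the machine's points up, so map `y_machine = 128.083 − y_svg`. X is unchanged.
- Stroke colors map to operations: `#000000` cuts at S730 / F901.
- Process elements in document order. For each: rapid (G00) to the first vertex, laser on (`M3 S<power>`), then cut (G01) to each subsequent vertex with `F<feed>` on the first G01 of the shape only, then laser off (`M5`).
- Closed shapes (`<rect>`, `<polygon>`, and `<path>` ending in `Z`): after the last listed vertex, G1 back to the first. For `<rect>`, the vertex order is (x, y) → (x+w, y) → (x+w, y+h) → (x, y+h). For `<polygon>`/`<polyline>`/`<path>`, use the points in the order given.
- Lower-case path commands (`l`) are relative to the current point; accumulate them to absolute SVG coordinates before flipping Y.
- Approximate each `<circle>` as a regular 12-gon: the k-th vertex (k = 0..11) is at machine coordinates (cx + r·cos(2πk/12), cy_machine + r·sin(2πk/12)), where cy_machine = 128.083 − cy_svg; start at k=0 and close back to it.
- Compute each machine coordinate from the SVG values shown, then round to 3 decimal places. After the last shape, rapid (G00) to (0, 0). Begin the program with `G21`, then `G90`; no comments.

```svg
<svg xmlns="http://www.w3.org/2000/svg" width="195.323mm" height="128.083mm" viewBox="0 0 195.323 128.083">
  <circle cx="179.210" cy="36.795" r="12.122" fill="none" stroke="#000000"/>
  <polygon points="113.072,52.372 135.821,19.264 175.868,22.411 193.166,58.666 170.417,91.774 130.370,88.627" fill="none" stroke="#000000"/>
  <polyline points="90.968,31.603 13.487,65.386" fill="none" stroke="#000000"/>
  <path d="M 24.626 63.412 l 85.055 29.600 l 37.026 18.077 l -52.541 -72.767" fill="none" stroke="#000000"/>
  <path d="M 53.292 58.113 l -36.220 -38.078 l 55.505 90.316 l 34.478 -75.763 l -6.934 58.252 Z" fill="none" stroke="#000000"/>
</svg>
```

viewBox `0 0 195.323 128.083` with mm width/height → 1 unit = 1 mm. Flip: y_m = 128.083 − y_svg.

**Shape 1** — `<circle>` circle, stroke `#000000` → cut (S730, F901). Machine vertices: (191.332,91.288) → (189.708,97.349) → (185.271,101.786) → (179.210,103.410) → (173.149,101.786) → (168.712,97.349) → (167.088,91.288) → (168.712,85.227) → (173.149,80.790) → (179.210,79.166) → (185.271,80.790) → (189.708,85.227) → (191.332,91.288). Closed: final G1 returns to the first vertex.

**Shape 2** — `<polygon>` regular polygon, stroke `#000000` → cut (S730, F901). Machine vertices: (113.072,75.711) → (135.821,108.819) → (175.868,105.672) → (193.166,69.417) → (170.417,36.309) → (130.370,39.456) → (113.072,75.711). Closed: final G1 returns to the first vertex.

**Shape 3** — `<polyline>` line segment, stroke `#000000` → cut (S730, F901). Machine vertices: (90.968,96.480) → (13.487,62.697). Open path.

**Shape 4** — `<path>` open polyline, stroke `#000000` → cut (S730, F901). Machine vertices: (24.626,64.671) → (109.681,35.071) → (146.707,16.994) → (94.166,89.761). Open path.

**Shape 5** — `<path>` closed polygon, stroke `#000000` → cut (S730, F901). Machine vertices: (53.292,69.970) → (17.072,108.048) → (72.577,17.732) → (107.055,93.495) → (100.121,35.243) → (53.292,69.970). Closed: final G1 returns to the first vertex.

G21
G90
G00 X191.332 Y91.288
M3 S730
G01 X189.708 Y97.349 F901
G01 X185.271 Y101.786
G01 X179.210 Y103.410
G01 X173.149 Y101.786
G01 X168.712 Y97.349
G01 X167.088 Y91.288
G01 X168.712 Y85.227
G01 X173.149 Y80.790
G01 X179.210 Y79.166
G01 X185.271 Y80.790
G01 X189.708 Y85.227
G01 X191.332 Y91.288
M5
G00 X113.072 Y75.711
M3 S730
G01 X135.821 Y108.819 F901
G01 X175.868 Y105.672
G01 X193.166 Y69.417
G01 X170.417 Y36.309
G01 X130.370 Y39.456
G01 X113.072 Y75.711
M5
G00 X90.968 Y96.480
M3 S730
G01 X13.487 Y62.697 F901
M5
G00 X24.626 Y64.671
M3 S730
G01 X109.681 Y35.071 F901
G01 X146.707 Y16.994
G01 X94.166 Y89.761
M5
G00 X53.292 Y69.970
M3 S730
G01 X17.072 Y108.048 F901
G01 X72.577 Y17.732
G01 X107.055 Y93.495
G01 X100.121 Y35.243
G01 X53.292 Y69.970
M5
G00 X0.000 Y0.000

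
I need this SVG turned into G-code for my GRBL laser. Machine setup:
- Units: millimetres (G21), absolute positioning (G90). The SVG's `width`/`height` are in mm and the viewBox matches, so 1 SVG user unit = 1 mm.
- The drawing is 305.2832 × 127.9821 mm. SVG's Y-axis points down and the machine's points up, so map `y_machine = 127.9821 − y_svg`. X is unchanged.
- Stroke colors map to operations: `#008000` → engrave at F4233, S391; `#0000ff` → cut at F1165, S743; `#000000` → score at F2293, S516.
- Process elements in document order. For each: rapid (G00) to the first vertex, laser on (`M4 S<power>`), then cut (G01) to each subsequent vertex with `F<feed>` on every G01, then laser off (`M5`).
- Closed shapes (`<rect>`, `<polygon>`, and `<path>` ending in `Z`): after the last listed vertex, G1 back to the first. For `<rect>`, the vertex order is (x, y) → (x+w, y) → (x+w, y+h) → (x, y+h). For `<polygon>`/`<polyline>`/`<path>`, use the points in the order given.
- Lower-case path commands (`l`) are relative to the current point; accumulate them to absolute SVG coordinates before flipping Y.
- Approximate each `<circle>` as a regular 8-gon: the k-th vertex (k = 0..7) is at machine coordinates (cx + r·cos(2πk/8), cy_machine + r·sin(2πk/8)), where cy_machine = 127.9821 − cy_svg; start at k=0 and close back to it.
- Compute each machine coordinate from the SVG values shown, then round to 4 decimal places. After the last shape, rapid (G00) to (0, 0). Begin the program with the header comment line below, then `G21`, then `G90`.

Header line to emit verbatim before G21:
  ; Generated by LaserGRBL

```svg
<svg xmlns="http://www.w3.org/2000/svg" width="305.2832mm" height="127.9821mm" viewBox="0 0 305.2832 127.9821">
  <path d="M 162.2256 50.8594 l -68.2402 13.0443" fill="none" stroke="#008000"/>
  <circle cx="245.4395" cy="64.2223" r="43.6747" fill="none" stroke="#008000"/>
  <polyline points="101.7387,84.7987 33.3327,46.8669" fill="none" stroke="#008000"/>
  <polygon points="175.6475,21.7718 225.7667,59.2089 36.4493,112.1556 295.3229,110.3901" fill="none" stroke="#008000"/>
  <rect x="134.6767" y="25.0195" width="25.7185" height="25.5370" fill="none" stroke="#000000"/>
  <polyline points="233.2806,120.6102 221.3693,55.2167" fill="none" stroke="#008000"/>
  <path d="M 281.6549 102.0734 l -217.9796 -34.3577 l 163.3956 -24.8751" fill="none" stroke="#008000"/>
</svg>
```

Since the viewBox matches the mm dimensions, user units are millimetres directly. The only transform is the Y-flip y_m = 127.9821 − y_svg.

Shape 1 is a line segment drawn with `<path>`. Its stroke #008000 means engrave at S391, F4233. After flipping Y the toolpath is (162.2256,77.1227) → (93.9854,64.0784).

Shape 2 is a circle drawn with `<circle>`. Its stroke #008000 means engrave at S391, F4233. After flipping Y the toolpath is (289.1142,63.7598) → (276.3222,94.6425) → (245.4395,107.4345) → (214.5568,94.6425) → (201.7648,63.7598) → (214.5568,32.8771) → (245.4395,20.0851) → (276.3222,32.8771) → (289.1142,63.7598), returning to the start.

Shape 3 is a line segment drawn with `<polyline>`. Its stroke #008000 means engrave at S391, F4233. After flipping Y the toolpath is (101.7387,43.1834) → (33.3327,81.1152).

Shape 4 is a closed polygon drawn with `<polygon>`. Its stroke #008000 means engrave at S391, F4233. After flipping Y the toolpath is (175.6475,106.2103) → (225.7667,68.7732) → (36.4493,15.8265) → (295.3229,17.5920) → (175.6475,106.2103), returning to the start.

Shape 5 is a rectangle drawn with `<rect>`. Its stroke #000000 means score at S516, F2293. After flipping Y the toolpath is (134.6767,102.9626) → (160.3952,102.9626) → (160.3952,77.4256) → (134.6767,77.4256) → (134.6767,102.9626), returning to the start.

Shape 6 is a line segment drawn with `<polyline>`. Its stroke #008000 means engrave at S391, F4233. After flipping Y the toolpath is (233.2806,7.3719) → (221.3693,72.7654).

Shape 7 is a open polyline drawn with `<path>`. Its stroke #008000 means engrave at S391, F4233. After flipping Y the toolpath is (281.6549,25.9087) → (63.6753,60.2664) → (227.0709,85.1415).

; Generated by LaserGRBL
G21
G90
G00 X162.2256 Y77.1227
M4 S391
G01 X93.9854 Y64.0784 F4233
M5
G00 X289.1142 Y63.7598
M4 S391
G01 X276.3222 Y94.6425 F4233
G01 X245.4395 Y107.4345 F4233
G01 X214.5568 Y94.6425 F4233
G01 X201.7648 Y63.7598 F4233
G01 X214.5568 Y32.8771 F4233
G01 X245.4395 Y20.0851 F4233
G01 X276.3222 Y32.8771 F4233
G01 X289.1142 Y63.7598 F4233
M5
G00 X101.7387 Y43.1834
M4 S391
G01 X33.3327 Y81.1152 F4233
M5
G00 X175.6475 Y106.2103
M4 S391
G01 X225.7667 Y68.7732 F4233
G01 X36.4493 Y15.8265 F4233
G01 X295.3229 Y17.5920 F4233
G01 X175.6475 Y106.2103 F4233
M5
G00 X134.6767 Y102.9626
M4 S516
G01 X160.3952 Y102.9626 F2293
G01 X160.3952 Y77.4256 F2293
G01 X134.6767 Y77.4256 F2293
G01 X134.6767 Y102.9626 F2293
M5
G00 X233.2806 Y7.3719
M4 S391
G01 X221.3693 Y72.7654 F4233
M5
G00 X281.6549 Y25.9087
M4 S391
G01 X63.6753 Y60.2664 F4233
G01 X227.0709 Y85.1415 F4233
M5
G00 X0.0000 Y0.0000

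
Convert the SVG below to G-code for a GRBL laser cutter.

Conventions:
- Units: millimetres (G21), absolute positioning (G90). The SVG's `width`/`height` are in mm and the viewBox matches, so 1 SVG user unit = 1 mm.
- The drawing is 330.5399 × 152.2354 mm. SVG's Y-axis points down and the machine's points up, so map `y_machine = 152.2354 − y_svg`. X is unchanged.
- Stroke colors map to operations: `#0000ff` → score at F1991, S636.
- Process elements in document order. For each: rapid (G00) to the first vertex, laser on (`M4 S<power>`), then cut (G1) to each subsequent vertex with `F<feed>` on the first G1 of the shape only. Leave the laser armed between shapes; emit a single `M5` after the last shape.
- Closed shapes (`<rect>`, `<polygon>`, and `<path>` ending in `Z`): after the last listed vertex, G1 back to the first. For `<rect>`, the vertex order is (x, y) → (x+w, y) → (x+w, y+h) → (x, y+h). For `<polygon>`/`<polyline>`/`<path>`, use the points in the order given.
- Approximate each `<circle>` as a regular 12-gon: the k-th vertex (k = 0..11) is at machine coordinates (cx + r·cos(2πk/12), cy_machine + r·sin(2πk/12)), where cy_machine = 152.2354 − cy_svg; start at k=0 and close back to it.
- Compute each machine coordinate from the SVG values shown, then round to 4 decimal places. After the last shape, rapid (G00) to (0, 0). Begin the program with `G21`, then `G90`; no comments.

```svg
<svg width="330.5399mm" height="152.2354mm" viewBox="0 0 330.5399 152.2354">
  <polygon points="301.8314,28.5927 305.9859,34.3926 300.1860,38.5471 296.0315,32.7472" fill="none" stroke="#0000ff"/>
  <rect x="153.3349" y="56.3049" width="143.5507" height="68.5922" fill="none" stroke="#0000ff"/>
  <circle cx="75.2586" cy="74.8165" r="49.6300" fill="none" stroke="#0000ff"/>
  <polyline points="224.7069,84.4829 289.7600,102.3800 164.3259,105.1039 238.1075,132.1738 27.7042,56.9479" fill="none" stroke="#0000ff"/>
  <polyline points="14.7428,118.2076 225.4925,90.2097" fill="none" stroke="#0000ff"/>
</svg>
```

viewBox `0 0 330.5399 152.2354` with mm width/height → 1 unit = 1 mm. Flip: y_m = 152.2354 − y_svg.

**Shape 1** — `<polygon>` regular polygon, stroke `#0000ff` → score (S636, F1991). Machine vertices: (301.8314,123.6427) → (305.9859,117.8428) → (300.1860,113.6883) → (296.0315,119.4882) → (301.8314,123.6427). Closed: final G1 returns to the first vertex.

**Shape 2** — `<rect>` rectangle, stroke `#0000ff` → score (S636, F1991). Machine vertices: (153.3349,95.9305) → (296.8856,95.9305) → (296.8856,27.3383) → (153.3349,27.3383) → (153.3349,95.9305). Closed: final G1 returns to the first vertex.

**Shape 3** — `<circle>` circle, stroke `#0000ff` → score (S636, F1991). Machine vertices: (124.8886,77.4189) → (118.2394,102.2339) → (100.0736,120.3997) → (75.2586,127.0489) → (50.4436,120.3997) → (32.2778,102.2339) → (25.6286,77.4189) → (32.2778,52.6039) → (50.4436,34.4381) → (75.2586,27.7889) → (100.0736,34.4381) → (118.2394,52.6039) → (124.8886,77.4189). Closed: final G1 returns to the first vertex.

**Shape 4** — `<polyline>` open polyline, stroke `#0000ff` → score (S636, F1991). Machine vertices: (224.7069,67.7525) → (289.7600,49.8554) → (164.3259,47.1315) → (238.1075,20.0616) → (27.7042,95.2875). Open path.

**Shape 5** — `<polyline>` line segment, stroke `#0000ff` → score (S636, F1991). Machine vertices: (14.7428,34.0278) → (225.4925,62.0257). Open path.

G21
G90
G00 X301.8314 Y123.6427
M4 S636
G1 X305.9859 Y117.8428 F1991
G1 X300.1860 Y113.6883
G1 X296.0315 Y119.4882
G1 X301.8314 Y123.6427
G00 X153.3349 Y95.9305
M4 S636
G1 X296.8856 Y95.9305 F1991
G1 X296.8856 Y27.3383
G1 X153.3349 Y27.3383
G1 X153.3349 Y95.9305
G00 X124.8886 Y77.4189
M4 S636
G1 X118.2394 Y102.2339 F1991
G1 X100.0736 Y120.3997
G1 X75.2586 Y127.0489
G1 X50.4436 Y120.3997
G1 X32.2778 Y102.2339
G1 X25.6286 Y77.4189
G1 X32.2778 Y52.6039
G1 X50.4436 Y34.4381
G1 X75.2586 Y27.7889
G1 X100.0736 Y34.4381
G1 X118.2394 Y52.6039
G1 X124.8886 Y77.4189
G00 X224.7069 Y67.7525
M4 S636
G1 X289.7600 Y49.8554 F1991
G1 X164.3259 Y47.1315
G1 X238.1075 Y20.0616
G1 X27.7042 Y95.2875
G00 X14.7428 Y34.0278
M4 S636
G1 X225.4925 Y62.0257 F1991
M5
G00 X0.0000 Y0.0000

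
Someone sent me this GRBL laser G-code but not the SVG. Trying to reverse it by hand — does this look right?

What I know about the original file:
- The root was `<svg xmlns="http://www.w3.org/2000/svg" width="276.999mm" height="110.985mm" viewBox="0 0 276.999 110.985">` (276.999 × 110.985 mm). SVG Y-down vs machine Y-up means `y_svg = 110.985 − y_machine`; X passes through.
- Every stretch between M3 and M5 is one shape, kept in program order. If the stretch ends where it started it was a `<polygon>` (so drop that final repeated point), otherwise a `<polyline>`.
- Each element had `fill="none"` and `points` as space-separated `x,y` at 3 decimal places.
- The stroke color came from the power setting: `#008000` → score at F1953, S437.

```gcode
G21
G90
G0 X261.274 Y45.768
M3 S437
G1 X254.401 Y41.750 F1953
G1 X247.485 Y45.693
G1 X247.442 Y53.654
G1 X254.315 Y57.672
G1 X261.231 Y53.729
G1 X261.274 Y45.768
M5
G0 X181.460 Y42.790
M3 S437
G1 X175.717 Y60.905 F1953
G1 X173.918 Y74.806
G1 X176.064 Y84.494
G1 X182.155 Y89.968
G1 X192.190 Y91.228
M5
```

<svg xmlns="http://www.w3.org/2000/svg" width="276.999mm" height="110.985mm" viewBox="0 0 276.999 110.985">
  <polygon points="261.274,65.217 254.401,69.235 247.485,65.292 247.442,57.331 254.315,53.313 261.231,57.256" fill="none" stroke="#008000"/>
  <polyline points="181.460,68.195 175.717,50.080 173.918,36.179 176.064,26.491 182.155,21.017 192.190,19.757" fill="none" stroke="#008000"/>
</svg>

y_svg = 110.985 − y_m. Every run uses S437, so all elements get stroke `#008000` (score).

[1] closed run; points: 261.274,65.217 254.401,69.235 247.485,65.292 247.442,57.331 254.315,53.313 261.231,57.256

[2] open run; points: 181.460,68.195 175.717,50.080 173.918,36.179 176.064,26.491 182.155,21.017 192.190,19.757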